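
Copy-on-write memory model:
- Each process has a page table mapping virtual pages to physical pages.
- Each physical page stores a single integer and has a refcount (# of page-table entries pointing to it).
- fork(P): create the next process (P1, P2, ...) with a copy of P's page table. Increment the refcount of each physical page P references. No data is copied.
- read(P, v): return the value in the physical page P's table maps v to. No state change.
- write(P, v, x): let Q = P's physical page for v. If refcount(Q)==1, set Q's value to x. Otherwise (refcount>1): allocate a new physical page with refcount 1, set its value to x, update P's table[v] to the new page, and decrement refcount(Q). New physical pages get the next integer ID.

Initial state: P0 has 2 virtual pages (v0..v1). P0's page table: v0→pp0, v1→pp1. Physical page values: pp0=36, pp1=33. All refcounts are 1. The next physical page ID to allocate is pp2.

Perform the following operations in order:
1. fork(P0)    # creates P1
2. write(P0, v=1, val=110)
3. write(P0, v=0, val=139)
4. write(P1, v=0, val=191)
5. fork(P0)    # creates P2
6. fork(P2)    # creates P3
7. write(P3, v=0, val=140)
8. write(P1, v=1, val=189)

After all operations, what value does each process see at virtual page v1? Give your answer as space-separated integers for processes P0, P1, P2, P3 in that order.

Op 1: fork(P0) -> P1. 2 ppages; refcounts: pp0:2 pp1:2
Op 2: write(P0, v1, 110). refcount(pp1)=2>1 -> COPY to pp2. 3 ppages; refcounts: pp0:2 pp1:1 pp2:1
Op 3: write(P0, v0, 139). refcount(pp0)=2>1 -> COPY to pp3. 4 ppages; refcounts: pp0:1 pp1:1 pp2:1 pp3:1
Op 4: write(P1, v0, 191). refcount(pp0)=1 -> write in place. 4 ppages; refcounts: pp0:1 pp1:1 pp2:1 pp3:1
Op 5: fork(P0) -> P2. 4 ppages; refcounts: pp0:1 pp1:1 pp2:2 pp3:2
Op 6: fork(P2) -> P3. 4 ppages; refcounts: pp0:1 pp1:1 pp2:3 pp3:3
Op 7: write(P3, v0, 140). refcount(pp3)=3>1 -> COPY to pp4. 5 ppages; refcounts: pp0:1 pp1:1 pp2:3 pp3:2 pp4:1
Op 8: write(P1, v1, 189). refcount(pp1)=1 -> write in place. 5 ppages; refcounts: pp0:1 pp1:1 pp2:3 pp3:2 pp4:1
P0: v1 -> pp2 = 110
P1: v1 -> pp1 = 189
P2: v1 -> pp2 = 110
P3: v1 -> pp2 = 110

Answer: 110 189 110 110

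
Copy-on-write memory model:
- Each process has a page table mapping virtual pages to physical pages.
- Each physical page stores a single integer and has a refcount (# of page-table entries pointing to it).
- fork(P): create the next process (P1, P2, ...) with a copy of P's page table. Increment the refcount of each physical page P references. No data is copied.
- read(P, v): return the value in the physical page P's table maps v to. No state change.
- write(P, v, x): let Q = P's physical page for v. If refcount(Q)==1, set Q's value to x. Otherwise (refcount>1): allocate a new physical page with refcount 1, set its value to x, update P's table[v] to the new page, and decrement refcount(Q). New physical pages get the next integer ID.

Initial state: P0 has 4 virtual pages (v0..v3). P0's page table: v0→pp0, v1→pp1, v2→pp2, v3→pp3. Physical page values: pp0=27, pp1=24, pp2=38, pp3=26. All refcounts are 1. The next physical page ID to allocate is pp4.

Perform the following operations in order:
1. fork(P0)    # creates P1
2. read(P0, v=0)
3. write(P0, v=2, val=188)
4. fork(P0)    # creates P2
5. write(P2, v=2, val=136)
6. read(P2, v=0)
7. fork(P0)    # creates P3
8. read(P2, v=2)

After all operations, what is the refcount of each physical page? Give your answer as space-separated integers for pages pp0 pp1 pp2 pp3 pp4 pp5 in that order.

Op 1: fork(P0) -> P1. 4 ppages; refcounts: pp0:2 pp1:2 pp2:2 pp3:2
Op 2: read(P0, v0) -> 27. No state change.
Op 3: write(P0, v2, 188). refcount(pp2)=2>1 -> COPY to pp4. 5 ppages; refcounts: pp0:2 pp1:2 pp2:1 pp3:2 pp4:1
Op 4: fork(P0) -> P2. 5 ppages; refcounts: pp0:3 pp1:3 pp2:1 pp3:3 pp4:2
Op 5: write(P2, v2, 136). refcount(pp4)=2>1 -> COPY to pp5. 6 ppages; refcounts: pp0:3 pp1:3 pp2:1 pp3:3 pp4:1 pp5:1
Op 6: read(P2, v0) -> 27. No state change.
Op 7: fork(P0) -> P3. 6 ppages; refcounts: pp0:4 pp1:4 pp2:1 pp3:4 pp4:2 pp5:1
Op 8: read(P2, v2) -> 136. No state change.

Answer: 4 4 1 4 2 1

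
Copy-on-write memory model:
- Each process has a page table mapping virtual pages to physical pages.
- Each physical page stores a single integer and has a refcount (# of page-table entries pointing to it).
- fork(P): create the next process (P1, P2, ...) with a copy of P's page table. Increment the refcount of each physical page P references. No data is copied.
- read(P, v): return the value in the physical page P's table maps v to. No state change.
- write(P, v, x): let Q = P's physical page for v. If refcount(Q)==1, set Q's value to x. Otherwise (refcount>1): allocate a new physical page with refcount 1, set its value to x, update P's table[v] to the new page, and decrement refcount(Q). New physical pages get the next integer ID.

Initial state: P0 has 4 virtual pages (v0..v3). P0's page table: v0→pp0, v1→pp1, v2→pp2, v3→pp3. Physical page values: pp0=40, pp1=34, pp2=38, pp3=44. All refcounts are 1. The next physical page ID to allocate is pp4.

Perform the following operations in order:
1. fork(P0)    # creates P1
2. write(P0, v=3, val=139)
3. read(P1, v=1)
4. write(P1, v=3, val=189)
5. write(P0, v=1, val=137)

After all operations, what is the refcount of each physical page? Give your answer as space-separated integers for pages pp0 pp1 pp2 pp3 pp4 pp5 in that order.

Op 1: fork(P0) -> P1. 4 ppages; refcounts: pp0:2 pp1:2 pp2:2 pp3:2
Op 2: write(P0, v3, 139). refcount(pp3)=2>1 -> COPY to pp4. 5 ppages; refcounts: pp0:2 pp1:2 pp2:2 pp3:1 pp4:1
Op 3: read(P1, v1) -> 34. No state change.
Op 4: write(P1, v3, 189). refcount(pp3)=1 -> write in place. 5 ppages; refcounts: pp0:2 pp1:2 pp2:2 pp3:1 pp4:1
Op 5: write(P0, v1, 137). refcount(pp1)=2>1 -> COPY to pp5. 6 ppages; refcounts: pp0:2 pp1:1 pp2:2 pp3:1 pp4:1 pp5:1

Answer: 2 1 2 1 1 1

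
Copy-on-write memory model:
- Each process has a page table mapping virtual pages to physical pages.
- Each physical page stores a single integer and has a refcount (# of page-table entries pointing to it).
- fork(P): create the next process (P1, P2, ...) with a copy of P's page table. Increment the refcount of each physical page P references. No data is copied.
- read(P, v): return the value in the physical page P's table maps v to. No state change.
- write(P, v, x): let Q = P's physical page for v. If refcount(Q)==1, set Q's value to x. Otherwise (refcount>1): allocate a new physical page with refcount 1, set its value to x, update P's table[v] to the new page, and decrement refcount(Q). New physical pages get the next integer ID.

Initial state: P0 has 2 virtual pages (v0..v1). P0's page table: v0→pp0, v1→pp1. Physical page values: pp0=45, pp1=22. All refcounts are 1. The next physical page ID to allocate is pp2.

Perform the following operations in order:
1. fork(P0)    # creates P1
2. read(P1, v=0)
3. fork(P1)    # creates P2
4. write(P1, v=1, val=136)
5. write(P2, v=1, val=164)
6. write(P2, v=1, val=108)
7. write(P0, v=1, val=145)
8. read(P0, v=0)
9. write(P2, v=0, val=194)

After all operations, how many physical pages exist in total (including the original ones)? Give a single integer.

Answer: 5

Derivation:
Op 1: fork(P0) -> P1. 2 ppages; refcounts: pp0:2 pp1:2
Op 2: read(P1, v0) -> 45. No state change.
Op 3: fork(P1) -> P2. 2 ppages; refcounts: pp0:3 pp1:3
Op 4: write(P1, v1, 136). refcount(pp1)=3>1 -> COPY to pp2. 3 ppages; refcounts: pp0:3 pp1:2 pp2:1
Op 5: write(P2, v1, 164). refcount(pp1)=2>1 -> COPY to pp3. 4 ppages; refcounts: pp0:3 pp1:1 pp2:1 pp3:1
Op 6: write(P2, v1, 108). refcount(pp3)=1 -> write in place. 4 ppages; refcounts: pp0:3 pp1:1 pp2:1 pp3:1
Op 7: write(P0, v1, 145). refcount(pp1)=1 -> write in place. 4 ppages; refcounts: pp0:3 pp1:1 pp2:1 pp3:1
Op 8: read(P0, v0) -> 45. No state change.
Op 9: write(P2, v0, 194). refcount(pp0)=3>1 -> COPY to pp4. 5 ppages; refcounts: pp0:2 pp1:1 pp2:1 pp3:1 pp4:1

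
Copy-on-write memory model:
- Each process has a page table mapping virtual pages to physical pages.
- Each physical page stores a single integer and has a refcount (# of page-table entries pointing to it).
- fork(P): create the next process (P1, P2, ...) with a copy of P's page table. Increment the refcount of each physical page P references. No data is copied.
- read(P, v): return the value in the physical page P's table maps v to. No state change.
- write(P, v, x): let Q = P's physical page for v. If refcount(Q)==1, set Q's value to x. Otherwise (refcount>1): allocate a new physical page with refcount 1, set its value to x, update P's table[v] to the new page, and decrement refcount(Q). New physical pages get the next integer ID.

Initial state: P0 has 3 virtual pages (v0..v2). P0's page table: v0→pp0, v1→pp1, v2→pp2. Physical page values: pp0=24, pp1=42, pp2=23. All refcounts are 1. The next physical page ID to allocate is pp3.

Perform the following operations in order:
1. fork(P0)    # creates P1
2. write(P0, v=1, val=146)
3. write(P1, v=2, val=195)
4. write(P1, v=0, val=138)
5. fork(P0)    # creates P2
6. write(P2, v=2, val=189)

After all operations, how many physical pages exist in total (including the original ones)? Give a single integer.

Op 1: fork(P0) -> P1. 3 ppages; refcounts: pp0:2 pp1:2 pp2:2
Op 2: write(P0, v1, 146). refcount(pp1)=2>1 -> COPY to pp3. 4 ppages; refcounts: pp0:2 pp1:1 pp2:2 pp3:1
Op 3: write(P1, v2, 195). refcount(pp2)=2>1 -> COPY to pp4. 5 ppages; refcounts: pp0:2 pp1:1 pp2:1 pp3:1 pp4:1
Op 4: write(P1, v0, 138). refcount(pp0)=2>1 -> COPY to pp5. 6 ppages; refcounts: pp0:1 pp1:1 pp2:1 pp3:1 pp4:1 pp5:1
Op 5: fork(P0) -> P2. 6 ppages; refcounts: pp0:2 pp1:1 pp2:2 pp3:2 pp4:1 pp5:1
Op 6: write(P2, v2, 189). refcount(pp2)=2>1 -> COPY to pp6. 7 ppages; refcounts: pp0:2 pp1:1 pp2:1 pp3:2 pp4:1 pp5:1 pp6:1

Answer: 7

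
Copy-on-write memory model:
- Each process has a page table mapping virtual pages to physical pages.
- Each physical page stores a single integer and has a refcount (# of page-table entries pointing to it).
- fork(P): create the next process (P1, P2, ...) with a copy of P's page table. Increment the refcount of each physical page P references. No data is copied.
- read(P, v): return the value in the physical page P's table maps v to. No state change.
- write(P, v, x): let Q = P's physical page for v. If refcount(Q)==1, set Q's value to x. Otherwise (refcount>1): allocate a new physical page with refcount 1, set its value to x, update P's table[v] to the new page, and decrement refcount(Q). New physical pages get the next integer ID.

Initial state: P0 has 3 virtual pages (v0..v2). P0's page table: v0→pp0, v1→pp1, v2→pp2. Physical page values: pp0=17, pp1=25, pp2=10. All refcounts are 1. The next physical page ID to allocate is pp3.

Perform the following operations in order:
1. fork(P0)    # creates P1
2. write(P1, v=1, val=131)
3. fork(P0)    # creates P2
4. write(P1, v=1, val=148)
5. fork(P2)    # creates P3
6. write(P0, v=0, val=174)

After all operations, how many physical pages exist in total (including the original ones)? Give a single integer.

Answer: 5

Derivation:
Op 1: fork(P0) -> P1. 3 ppages; refcounts: pp0:2 pp1:2 pp2:2
Op 2: write(P1, v1, 131). refcount(pp1)=2>1 -> COPY to pp3. 4 ppages; refcounts: pp0:2 pp1:1 pp2:2 pp3:1
Op 3: fork(P0) -> P2. 4 ppages; refcounts: pp0:3 pp1:2 pp2:3 pp3:1
Op 4: write(P1, v1, 148). refcount(pp3)=1 -> write in place. 4 ppages; refcounts: pp0:3 pp1:2 pp2:3 pp3:1
Op 5: fork(P2) -> P3. 4 ppages; refcounts: pp0:4 pp1:3 pp2:4 pp3:1
Op 6: write(P0, v0, 174). refcount(pp0)=4>1 -> COPY to pp4. 5 ppages; refcounts: pp0:3 pp1:3 pp2:4 pp3:1 pp4:1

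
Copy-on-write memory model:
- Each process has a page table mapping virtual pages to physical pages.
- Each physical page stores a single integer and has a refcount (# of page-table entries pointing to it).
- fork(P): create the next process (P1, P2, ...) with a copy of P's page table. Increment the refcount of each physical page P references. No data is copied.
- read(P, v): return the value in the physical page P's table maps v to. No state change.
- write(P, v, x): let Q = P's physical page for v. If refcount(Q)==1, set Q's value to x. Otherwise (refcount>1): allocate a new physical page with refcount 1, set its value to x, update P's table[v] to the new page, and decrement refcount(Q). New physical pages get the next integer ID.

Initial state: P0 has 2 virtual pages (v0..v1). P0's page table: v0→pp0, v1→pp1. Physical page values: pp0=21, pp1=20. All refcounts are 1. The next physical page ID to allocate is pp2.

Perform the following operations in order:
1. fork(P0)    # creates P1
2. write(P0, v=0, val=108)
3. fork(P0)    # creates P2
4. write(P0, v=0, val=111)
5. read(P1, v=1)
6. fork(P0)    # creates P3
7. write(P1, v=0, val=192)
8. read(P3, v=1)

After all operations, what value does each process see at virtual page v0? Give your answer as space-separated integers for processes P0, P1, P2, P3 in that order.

Op 1: fork(P0) -> P1. 2 ppages; refcounts: pp0:2 pp1:2
Op 2: write(P0, v0, 108). refcount(pp0)=2>1 -> COPY to pp2. 3 ppages; refcounts: pp0:1 pp1:2 pp2:1
Op 3: fork(P0) -> P2. 3 ppages; refcounts: pp0:1 pp1:3 pp2:2
Op 4: write(P0, v0, 111). refcount(pp2)=2>1 -> COPY to pp3. 4 ppages; refcounts: pp0:1 pp1:3 pp2:1 pp3:1
Op 5: read(P1, v1) -> 20. No state change.
Op 6: fork(P0) -> P3. 4 ppages; refcounts: pp0:1 pp1:4 pp2:1 pp3:2
Op 7: write(P1, v0, 192). refcount(pp0)=1 -> write in place. 4 ppages; refcounts: pp0:1 pp1:4 pp2:1 pp3:2
Op 8: read(P3, v1) -> 20. No state change.
P0: v0 -> pp3 = 111
P1: v0 -> pp0 = 192
P2: v0 -> pp2 = 108
P3: v0 -> pp3 = 111

Answer: 111 192 108 111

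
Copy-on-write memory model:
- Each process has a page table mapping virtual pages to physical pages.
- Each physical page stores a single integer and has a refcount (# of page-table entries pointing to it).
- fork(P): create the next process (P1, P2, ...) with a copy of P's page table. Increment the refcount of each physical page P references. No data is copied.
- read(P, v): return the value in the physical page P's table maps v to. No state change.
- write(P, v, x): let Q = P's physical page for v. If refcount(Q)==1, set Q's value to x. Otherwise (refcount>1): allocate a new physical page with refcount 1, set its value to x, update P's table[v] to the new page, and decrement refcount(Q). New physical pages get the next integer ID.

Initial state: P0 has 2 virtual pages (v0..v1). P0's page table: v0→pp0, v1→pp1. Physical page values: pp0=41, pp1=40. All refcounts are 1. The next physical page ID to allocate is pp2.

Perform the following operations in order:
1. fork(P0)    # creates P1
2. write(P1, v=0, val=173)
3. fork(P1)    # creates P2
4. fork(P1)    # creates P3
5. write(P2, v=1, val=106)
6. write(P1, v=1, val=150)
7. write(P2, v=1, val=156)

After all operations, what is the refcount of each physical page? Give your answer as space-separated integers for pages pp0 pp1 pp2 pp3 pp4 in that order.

Answer: 1 2 3 1 1

Derivation:
Op 1: fork(P0) -> P1. 2 ppages; refcounts: pp0:2 pp1:2
Op 2: write(P1, v0, 173). refcount(pp0)=2>1 -> COPY to pp2. 3 ppages; refcounts: pp0:1 pp1:2 pp2:1
Op 3: fork(P1) -> P2. 3 ppages; refcounts: pp0:1 pp1:3 pp2:2
Op 4: fork(P1) -> P3. 3 ppages; refcounts: pp0:1 pp1:4 pp2:3
Op 5: write(P2, v1, 106). refcount(pp1)=4>1 -> COPY to pp3. 4 ppages; refcounts: pp0:1 pp1:3 pp2:3 pp3:1
Op 6: write(P1, v1, 150). refcount(pp1)=3>1 -> COPY to pp4. 5 ppages; refcounts: pp0:1 pp1:2 pp2:3 pp3:1 pp4:1
Op 7: write(P2, v1, 156). refcount(pp3)=1 -> write in place. 5 ppages; refcounts: pp0:1 pp1:2 pp2:3 pp3:1 pp4:1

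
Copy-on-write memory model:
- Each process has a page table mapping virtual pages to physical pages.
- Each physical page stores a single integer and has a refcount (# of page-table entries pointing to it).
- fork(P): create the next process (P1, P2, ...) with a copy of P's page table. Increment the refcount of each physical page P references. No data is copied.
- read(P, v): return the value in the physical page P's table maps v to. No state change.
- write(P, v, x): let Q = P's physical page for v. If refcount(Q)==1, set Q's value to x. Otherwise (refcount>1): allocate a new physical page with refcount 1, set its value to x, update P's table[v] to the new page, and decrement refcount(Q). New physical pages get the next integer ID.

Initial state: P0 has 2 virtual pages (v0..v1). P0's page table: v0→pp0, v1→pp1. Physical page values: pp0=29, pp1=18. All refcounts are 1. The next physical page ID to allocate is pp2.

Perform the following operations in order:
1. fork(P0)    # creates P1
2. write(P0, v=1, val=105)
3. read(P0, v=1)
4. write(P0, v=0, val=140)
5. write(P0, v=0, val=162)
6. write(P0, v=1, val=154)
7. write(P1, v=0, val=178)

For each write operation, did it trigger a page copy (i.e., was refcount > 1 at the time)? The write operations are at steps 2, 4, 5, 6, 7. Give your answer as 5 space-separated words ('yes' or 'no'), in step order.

Op 1: fork(P0) -> P1. 2 ppages; refcounts: pp0:2 pp1:2
Op 2: write(P0, v1, 105). refcount(pp1)=2>1 -> COPY to pp2. 3 ppages; refcounts: pp0:2 pp1:1 pp2:1
Op 3: read(P0, v1) -> 105. No state change.
Op 4: write(P0, v0, 140). refcount(pp0)=2>1 -> COPY to pp3. 4 ppages; refcounts: pp0:1 pp1:1 pp2:1 pp3:1
Op 5: write(P0, v0, 162). refcount(pp3)=1 -> write in place. 4 ppages; refcounts: pp0:1 pp1:1 pp2:1 pp3:1
Op 6: write(P0, v1, 154). refcount(pp2)=1 -> write in place. 4 ppages; refcounts: pp0:1 pp1:1 pp2:1 pp3:1
Op 7: write(P1, v0, 178). refcount(pp0)=1 -> write in place. 4 ppages; refcounts: pp0:1 pp1:1 pp2:1 pp3:1

yes yes no no no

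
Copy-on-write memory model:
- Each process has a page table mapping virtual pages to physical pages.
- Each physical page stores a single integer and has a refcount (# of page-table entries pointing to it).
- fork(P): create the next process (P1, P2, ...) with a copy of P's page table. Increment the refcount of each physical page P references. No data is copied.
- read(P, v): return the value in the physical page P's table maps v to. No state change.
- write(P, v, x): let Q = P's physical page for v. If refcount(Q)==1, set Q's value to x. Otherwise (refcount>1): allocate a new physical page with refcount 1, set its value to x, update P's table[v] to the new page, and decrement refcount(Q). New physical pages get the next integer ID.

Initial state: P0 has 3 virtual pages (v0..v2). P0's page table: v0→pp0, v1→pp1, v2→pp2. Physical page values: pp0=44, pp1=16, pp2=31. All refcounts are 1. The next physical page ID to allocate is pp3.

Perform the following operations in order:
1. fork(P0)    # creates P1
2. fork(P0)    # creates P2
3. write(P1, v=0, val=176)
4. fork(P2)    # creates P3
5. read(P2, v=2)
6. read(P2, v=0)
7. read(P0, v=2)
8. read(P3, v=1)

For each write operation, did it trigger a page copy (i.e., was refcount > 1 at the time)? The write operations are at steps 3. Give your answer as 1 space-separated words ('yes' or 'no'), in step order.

Op 1: fork(P0) -> P1. 3 ppages; refcounts: pp0:2 pp1:2 pp2:2
Op 2: fork(P0) -> P2. 3 ppages; refcounts: pp0:3 pp1:3 pp2:3
Op 3: write(P1, v0, 176). refcount(pp0)=3>1 -> COPY to pp3. 4 ppages; refcounts: pp0:2 pp1:3 pp2:3 pp3:1
Op 4: fork(P2) -> P3. 4 ppages; refcounts: pp0:3 pp1:4 pp2:4 pp3:1
Op 5: read(P2, v2) -> 31. No state change.
Op 6: read(P2, v0) -> 44. No state change.
Op 7: read(P0, v2) -> 31. No state change.
Op 8: read(P3, v1) -> 16. No state change.

yes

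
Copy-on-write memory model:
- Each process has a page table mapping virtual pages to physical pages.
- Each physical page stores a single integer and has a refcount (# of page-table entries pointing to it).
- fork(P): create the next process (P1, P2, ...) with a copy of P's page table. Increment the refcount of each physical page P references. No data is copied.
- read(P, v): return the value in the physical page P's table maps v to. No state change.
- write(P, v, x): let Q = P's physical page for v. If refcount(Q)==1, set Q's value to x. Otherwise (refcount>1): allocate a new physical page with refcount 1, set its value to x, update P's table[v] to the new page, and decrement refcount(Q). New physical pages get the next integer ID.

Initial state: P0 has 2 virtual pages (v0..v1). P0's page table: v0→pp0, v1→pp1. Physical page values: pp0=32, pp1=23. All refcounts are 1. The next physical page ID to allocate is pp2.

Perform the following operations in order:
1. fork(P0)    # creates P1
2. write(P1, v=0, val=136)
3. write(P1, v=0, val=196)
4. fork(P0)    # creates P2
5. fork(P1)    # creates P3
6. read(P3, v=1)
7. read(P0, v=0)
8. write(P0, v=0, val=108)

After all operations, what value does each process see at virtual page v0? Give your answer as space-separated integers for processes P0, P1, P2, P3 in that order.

Op 1: fork(P0) -> P1. 2 ppages; refcounts: pp0:2 pp1:2
Op 2: write(P1, v0, 136). refcount(pp0)=2>1 -> COPY to pp2. 3 ppages; refcounts: pp0:1 pp1:2 pp2:1
Op 3: write(P1, v0, 196). refcount(pp2)=1 -> write in place. 3 ppages; refcounts: pp0:1 pp1:2 pp2:1
Op 4: fork(P0) -> P2. 3 ppages; refcounts: pp0:2 pp1:3 pp2:1
Op 5: fork(P1) -> P3. 3 ppages; refcounts: pp0:2 pp1:4 pp2:2
Op 6: read(P3, v1) -> 23. No state change.
Op 7: read(P0, v0) -> 32. No state change.
Op 8: write(P0, v0, 108). refcount(pp0)=2>1 -> COPY to pp3. 4 ppages; refcounts: pp0:1 pp1:4 pp2:2 pp3:1
P0: v0 -> pp3 = 108
P1: v0 -> pp2 = 196
P2: v0 -> pp0 = 32
P3: v0 -> pp2 = 196

Answer: 108 196 32 196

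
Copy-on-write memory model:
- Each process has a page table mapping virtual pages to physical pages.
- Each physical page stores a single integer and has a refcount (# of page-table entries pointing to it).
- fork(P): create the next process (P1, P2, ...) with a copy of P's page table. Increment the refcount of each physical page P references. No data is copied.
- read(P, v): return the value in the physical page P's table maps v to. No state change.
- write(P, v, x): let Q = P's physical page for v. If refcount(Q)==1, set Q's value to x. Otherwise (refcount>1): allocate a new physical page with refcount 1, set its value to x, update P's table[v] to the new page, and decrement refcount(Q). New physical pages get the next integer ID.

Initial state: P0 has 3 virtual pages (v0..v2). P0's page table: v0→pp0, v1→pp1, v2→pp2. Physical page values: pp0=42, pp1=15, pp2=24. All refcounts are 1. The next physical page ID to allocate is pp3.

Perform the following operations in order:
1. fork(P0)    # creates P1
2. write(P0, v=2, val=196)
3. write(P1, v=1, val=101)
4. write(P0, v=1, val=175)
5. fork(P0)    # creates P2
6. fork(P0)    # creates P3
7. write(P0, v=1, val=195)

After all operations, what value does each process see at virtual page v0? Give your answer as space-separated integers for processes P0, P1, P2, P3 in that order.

Op 1: fork(P0) -> P1. 3 ppages; refcounts: pp0:2 pp1:2 pp2:2
Op 2: write(P0, v2, 196). refcount(pp2)=2>1 -> COPY to pp3. 4 ppages; refcounts: pp0:2 pp1:2 pp2:1 pp3:1
Op 3: write(P1, v1, 101). refcount(pp1)=2>1 -> COPY to pp4. 5 ppages; refcounts: pp0:2 pp1:1 pp2:1 pp3:1 pp4:1
Op 4: write(P0, v1, 175). refcount(pp1)=1 -> write in place. 5 ppages; refcounts: pp0:2 pp1:1 pp2:1 pp3:1 pp4:1
Op 5: fork(P0) -> P2. 5 ppages; refcounts: pp0:3 pp1:2 pp2:1 pp3:2 pp4:1
Op 6: fork(P0) -> P3. 5 ppages; refcounts: pp0:4 pp1:3 pp2:1 pp3:3 pp4:1
Op 7: write(P0, v1, 195). refcount(pp1)=3>1 -> COPY to pp5. 6 ppages; refcounts: pp0:4 pp1:2 pp2:1 pp3:3 pp4:1 pp5:1
P0: v0 -> pp0 = 42
P1: v0 -> pp0 = 42
P2: v0 -> pp0 = 42
P3: v0 -> pp0 = 42

Answer: 42 42 42 42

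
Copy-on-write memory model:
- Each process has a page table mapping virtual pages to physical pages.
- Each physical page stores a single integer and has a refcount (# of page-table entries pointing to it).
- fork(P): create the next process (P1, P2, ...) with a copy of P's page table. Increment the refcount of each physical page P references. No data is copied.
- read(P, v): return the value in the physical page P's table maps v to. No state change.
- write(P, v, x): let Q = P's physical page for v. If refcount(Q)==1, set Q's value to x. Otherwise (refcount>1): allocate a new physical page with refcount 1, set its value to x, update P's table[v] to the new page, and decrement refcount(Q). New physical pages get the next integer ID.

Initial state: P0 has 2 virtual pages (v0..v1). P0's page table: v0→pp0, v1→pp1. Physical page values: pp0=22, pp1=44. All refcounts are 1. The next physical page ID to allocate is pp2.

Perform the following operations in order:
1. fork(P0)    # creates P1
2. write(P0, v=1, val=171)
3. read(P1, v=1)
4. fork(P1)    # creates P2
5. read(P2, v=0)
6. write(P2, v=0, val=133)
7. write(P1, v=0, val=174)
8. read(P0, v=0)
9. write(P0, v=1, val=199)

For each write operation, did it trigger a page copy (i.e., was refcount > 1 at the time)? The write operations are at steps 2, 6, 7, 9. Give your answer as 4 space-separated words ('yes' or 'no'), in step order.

Op 1: fork(P0) -> P1. 2 ppages; refcounts: pp0:2 pp1:2
Op 2: write(P0, v1, 171). refcount(pp1)=2>1 -> COPY to pp2. 3 ppages; refcounts: pp0:2 pp1:1 pp2:1
Op 3: read(P1, v1) -> 44. No state change.
Op 4: fork(P1) -> P2. 3 ppages; refcounts: pp0:3 pp1:2 pp2:1
Op 5: read(P2, v0) -> 22. No state change.
Op 6: write(P2, v0, 133). refcount(pp0)=3>1 -> COPY to pp3. 4 ppages; refcounts: pp0:2 pp1:2 pp2:1 pp3:1
Op 7: write(P1, v0, 174). refcount(pp0)=2>1 -> COPY to pp4. 5 ppages; refcounts: pp0:1 pp1:2 pp2:1 pp3:1 pp4:1
Op 8: read(P0, v0) -> 22. No state change.
Op 9: write(P0, v1, 199). refcount(pp2)=1 -> write in place. 5 ppages; refcounts: pp0:1 pp1:2 pp2:1 pp3:1 pp4:1

yes yes yes no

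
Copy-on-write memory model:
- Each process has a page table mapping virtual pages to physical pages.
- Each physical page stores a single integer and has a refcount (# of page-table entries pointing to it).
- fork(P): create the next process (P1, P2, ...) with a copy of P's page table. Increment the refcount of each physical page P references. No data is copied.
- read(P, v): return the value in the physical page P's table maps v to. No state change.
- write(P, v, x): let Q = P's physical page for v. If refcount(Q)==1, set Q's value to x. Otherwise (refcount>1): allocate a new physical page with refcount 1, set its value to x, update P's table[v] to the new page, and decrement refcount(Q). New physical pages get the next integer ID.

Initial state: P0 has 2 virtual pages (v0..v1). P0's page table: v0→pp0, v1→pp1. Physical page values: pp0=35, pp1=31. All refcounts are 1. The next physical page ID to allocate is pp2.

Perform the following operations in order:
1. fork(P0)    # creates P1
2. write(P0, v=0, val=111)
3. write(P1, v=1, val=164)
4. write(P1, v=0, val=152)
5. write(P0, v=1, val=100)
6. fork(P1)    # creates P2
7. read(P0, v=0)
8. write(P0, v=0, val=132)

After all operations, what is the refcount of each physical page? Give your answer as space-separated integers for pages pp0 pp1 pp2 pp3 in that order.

Op 1: fork(P0) -> P1. 2 ppages; refcounts: pp0:2 pp1:2
Op 2: write(P0, v0, 111). refcount(pp0)=2>1 -> COPY to pp2. 3 ppages; refcounts: pp0:1 pp1:2 pp2:1
Op 3: write(P1, v1, 164). refcount(pp1)=2>1 -> COPY to pp3. 4 ppages; refcounts: pp0:1 pp1:1 pp2:1 pp3:1
Op 4: write(P1, v0, 152). refcount(pp0)=1 -> write in place. 4 ppages; refcounts: pp0:1 pp1:1 pp2:1 pp3:1
Op 5: write(P0, v1, 100). refcount(pp1)=1 -> write in place. 4 ppages; refcounts: pp0:1 pp1:1 pp2:1 pp3:1
Op 6: fork(P1) -> P2. 4 ppages; refcounts: pp0:2 pp1:1 pp2:1 pp3:2
Op 7: read(P0, v0) -> 111. No state change.
Op 8: write(P0, v0, 132). refcount(pp2)=1 -> write in place. 4 ppages; refcounts: pp0:2 pp1:1 pp2:1 pp3:2

Answer: 2 1 1 2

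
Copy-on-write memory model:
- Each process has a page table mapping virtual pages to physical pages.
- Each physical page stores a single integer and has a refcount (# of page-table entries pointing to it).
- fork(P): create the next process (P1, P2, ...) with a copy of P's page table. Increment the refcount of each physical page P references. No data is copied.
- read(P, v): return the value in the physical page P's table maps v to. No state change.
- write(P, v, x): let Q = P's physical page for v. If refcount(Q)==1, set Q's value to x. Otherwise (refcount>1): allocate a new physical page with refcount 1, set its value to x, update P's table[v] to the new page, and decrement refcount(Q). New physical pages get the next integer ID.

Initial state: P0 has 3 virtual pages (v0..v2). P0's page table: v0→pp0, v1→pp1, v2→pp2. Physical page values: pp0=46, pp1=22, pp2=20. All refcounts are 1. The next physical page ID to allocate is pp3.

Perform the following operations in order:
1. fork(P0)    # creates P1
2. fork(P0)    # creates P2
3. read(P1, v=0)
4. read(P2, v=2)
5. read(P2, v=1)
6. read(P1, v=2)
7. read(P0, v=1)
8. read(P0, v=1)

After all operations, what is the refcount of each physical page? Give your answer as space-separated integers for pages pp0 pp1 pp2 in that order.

Answer: 3 3 3

Derivation:
Op 1: fork(P0) -> P1. 3 ppages; refcounts: pp0:2 pp1:2 pp2:2
Op 2: fork(P0) -> P2. 3 ppages; refcounts: pp0:3 pp1:3 pp2:3
Op 3: read(P1, v0) -> 46. No state change.
Op 4: read(P2, v2) -> 20. No state change.
Op 5: read(P2, v1) -> 22. No state change.
Op 6: read(P1, v2) -> 20. No state change.
Op 7: read(P0, v1) -> 22. No state change.
Op 8: read(P0, v1) -> 22. No state change.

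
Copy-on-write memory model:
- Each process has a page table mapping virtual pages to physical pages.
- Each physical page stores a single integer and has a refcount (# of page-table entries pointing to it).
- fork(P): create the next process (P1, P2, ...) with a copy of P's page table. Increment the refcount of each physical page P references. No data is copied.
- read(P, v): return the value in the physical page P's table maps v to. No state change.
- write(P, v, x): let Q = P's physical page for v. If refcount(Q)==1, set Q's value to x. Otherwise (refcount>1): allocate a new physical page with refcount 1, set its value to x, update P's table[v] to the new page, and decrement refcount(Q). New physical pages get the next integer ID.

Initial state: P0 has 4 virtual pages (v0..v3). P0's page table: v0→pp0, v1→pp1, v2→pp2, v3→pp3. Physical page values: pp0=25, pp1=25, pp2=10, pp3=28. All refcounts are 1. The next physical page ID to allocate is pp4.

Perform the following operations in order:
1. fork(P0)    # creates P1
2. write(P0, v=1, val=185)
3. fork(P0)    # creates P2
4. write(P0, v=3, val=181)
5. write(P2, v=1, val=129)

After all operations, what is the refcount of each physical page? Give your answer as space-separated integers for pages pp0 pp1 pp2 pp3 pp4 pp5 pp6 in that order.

Op 1: fork(P0) -> P1. 4 ppages; refcounts: pp0:2 pp1:2 pp2:2 pp3:2
Op 2: write(P0, v1, 185). refcount(pp1)=2>1 -> COPY to pp4. 5 ppages; refcounts: pp0:2 pp1:1 pp2:2 pp3:2 pp4:1
Op 3: fork(P0) -> P2. 5 ppages; refcounts: pp0:3 pp1:1 pp2:3 pp3:3 pp4:2
Op 4: write(P0, v3, 181). refcount(pp3)=3>1 -> COPY to pp5. 6 ppages; refcounts: pp0:3 pp1:1 pp2:3 pp3:2 pp4:2 pp5:1
Op 5: write(P2, v1, 129). refcount(pp4)=2>1 -> COPY to pp6. 7 ppages; refcounts: pp0:3 pp1:1 pp2:3 pp3:2 pp4:1 pp5:1 pp6:1

Answer: 3 1 3 2 1 1 1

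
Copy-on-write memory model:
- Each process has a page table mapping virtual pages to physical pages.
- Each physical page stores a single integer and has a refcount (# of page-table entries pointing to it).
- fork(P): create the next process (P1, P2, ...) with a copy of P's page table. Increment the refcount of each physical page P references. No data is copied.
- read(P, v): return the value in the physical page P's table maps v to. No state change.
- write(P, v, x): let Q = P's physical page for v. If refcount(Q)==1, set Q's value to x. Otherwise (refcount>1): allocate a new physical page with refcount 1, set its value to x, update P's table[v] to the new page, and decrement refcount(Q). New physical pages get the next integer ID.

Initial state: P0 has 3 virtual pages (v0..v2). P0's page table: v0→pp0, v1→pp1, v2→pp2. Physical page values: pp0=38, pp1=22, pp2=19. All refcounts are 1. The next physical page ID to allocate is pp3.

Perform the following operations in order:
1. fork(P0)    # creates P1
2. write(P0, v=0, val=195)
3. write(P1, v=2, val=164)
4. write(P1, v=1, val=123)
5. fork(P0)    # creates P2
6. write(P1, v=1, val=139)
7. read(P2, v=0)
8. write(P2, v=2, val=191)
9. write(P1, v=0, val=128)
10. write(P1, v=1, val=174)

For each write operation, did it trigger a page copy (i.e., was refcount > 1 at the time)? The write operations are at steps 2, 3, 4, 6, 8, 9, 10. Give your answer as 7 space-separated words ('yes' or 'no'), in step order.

Op 1: fork(P0) -> P1. 3 ppages; refcounts: pp0:2 pp1:2 pp2:2
Op 2: write(P0, v0, 195). refcount(pp0)=2>1 -> COPY to pp3. 4 ppages; refcounts: pp0:1 pp1:2 pp2:2 pp3:1
Op 3: write(P1, v2, 164). refcount(pp2)=2>1 -> COPY to pp4. 5 ppages; refcounts: pp0:1 pp1:2 pp2:1 pp3:1 pp4:1
Op 4: write(P1, v1, 123). refcount(pp1)=2>1 -> COPY to pp5. 6 ppages; refcounts: pp0:1 pp1:1 pp2:1 pp3:1 pp4:1 pp5:1
Op 5: fork(P0) -> P2. 6 ppages; refcounts: pp0:1 pp1:2 pp2:2 pp3:2 pp4:1 pp5:1
Op 6: write(P1, v1, 139). refcount(pp5)=1 -> write in place. 6 ppages; refcounts: pp0:1 pp1:2 pp2:2 pp3:2 pp4:1 pp5:1
Op 7: read(P2, v0) -> 195. No state change.
Op 8: write(P2, v2, 191). refcount(pp2)=2>1 -> COPY to pp6. 7 ppages; refcounts: pp0:1 pp1:2 pp2:1 pp3:2 pp4:1 pp5:1 pp6:1
Op 9: write(P1, v0, 128). refcount(pp0)=1 -> write in place. 7 ppages; refcounts: pp0:1 pp1:2 pp2:1 pp3:2 pp4:1 pp5:1 pp6:1
Op 10: write(P1, v1, 174). refcount(pp5)=1 -> write in place. 7 ppages; refcounts: pp0:1 pp1:2 pp2:1 pp3:2 pp4:1 pp5:1 pp6:1

yes yes yes no yes no no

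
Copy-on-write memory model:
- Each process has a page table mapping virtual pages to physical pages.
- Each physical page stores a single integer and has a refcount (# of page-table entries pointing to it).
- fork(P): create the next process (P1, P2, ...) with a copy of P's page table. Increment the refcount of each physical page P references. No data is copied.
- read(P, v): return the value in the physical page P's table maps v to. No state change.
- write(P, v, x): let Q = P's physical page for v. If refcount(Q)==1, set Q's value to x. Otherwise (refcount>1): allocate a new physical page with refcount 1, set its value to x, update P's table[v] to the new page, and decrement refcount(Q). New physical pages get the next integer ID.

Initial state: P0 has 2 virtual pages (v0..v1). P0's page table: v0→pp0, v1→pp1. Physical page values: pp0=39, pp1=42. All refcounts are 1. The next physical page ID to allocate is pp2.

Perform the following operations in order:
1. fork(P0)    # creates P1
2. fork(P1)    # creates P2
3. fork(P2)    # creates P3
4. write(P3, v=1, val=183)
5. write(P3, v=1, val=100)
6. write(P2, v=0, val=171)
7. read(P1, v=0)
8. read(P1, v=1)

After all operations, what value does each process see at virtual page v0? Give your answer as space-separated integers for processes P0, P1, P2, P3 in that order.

Op 1: fork(P0) -> P1. 2 ppages; refcounts: pp0:2 pp1:2
Op 2: fork(P1) -> P2. 2 ppages; refcounts: pp0:3 pp1:3
Op 3: fork(P2) -> P3. 2 ppages; refcounts: pp0:4 pp1:4
Op 4: write(P3, v1, 183). refcount(pp1)=4>1 -> COPY to pp2. 3 ppages; refcounts: pp0:4 pp1:3 pp2:1
Op 5: write(P3, v1, 100). refcount(pp2)=1 -> write in place. 3 ppages; refcounts: pp0:4 pp1:3 pp2:1
Op 6: write(P2, v0, 171). refcount(pp0)=4>1 -> COPY to pp3. 4 ppages; refcounts: pp0:3 pp1:3 pp2:1 pp3:1
Op 7: read(P1, v0) -> 39. No state change.
Op 8: read(P1, v1) -> 42. No state change.
P0: v0 -> pp0 = 39
P1: v0 -> pp0 = 39
P2: v0 -> pp3 = 171
P3: v0 -> pp0 = 39

Answer: 39 39 171 39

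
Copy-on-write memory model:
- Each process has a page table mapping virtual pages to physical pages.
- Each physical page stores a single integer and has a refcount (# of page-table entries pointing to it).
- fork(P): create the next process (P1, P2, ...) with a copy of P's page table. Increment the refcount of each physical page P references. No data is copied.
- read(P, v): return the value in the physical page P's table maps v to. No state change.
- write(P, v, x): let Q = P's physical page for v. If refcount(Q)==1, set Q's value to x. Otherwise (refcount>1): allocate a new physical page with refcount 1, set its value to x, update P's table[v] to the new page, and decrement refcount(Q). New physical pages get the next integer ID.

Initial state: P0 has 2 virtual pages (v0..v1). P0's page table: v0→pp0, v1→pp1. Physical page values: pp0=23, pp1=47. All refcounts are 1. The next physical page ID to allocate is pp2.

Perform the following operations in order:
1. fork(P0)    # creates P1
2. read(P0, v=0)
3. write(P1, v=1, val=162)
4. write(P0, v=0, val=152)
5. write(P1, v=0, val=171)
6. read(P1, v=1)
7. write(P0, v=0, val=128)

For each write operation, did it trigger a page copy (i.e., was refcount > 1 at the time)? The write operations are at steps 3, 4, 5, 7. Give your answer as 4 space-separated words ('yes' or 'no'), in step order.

Op 1: fork(P0) -> P1. 2 ppages; refcounts: pp0:2 pp1:2
Op 2: read(P0, v0) -> 23. No state change.
Op 3: write(P1, v1, 162). refcount(pp1)=2>1 -> COPY to pp2. 3 ppages; refcounts: pp0:2 pp1:1 pp2:1
Op 4: write(P0, v0, 152). refcount(pp0)=2>1 -> COPY to pp3. 4 ppages; refcounts: pp0:1 pp1:1 pp2:1 pp3:1
Op 5: write(P1, v0, 171). refcount(pp0)=1 -> write in place. 4 ppages; refcounts: pp0:1 pp1:1 pp2:1 pp3:1
Op 6: read(P1, v1) -> 162. No state change.
Op 7: write(P0, v0, 128). refcount(pp3)=1 -> write in place. 4 ppages; refcounts: pp0:1 pp1:1 pp2:1 pp3:1

yes yes no no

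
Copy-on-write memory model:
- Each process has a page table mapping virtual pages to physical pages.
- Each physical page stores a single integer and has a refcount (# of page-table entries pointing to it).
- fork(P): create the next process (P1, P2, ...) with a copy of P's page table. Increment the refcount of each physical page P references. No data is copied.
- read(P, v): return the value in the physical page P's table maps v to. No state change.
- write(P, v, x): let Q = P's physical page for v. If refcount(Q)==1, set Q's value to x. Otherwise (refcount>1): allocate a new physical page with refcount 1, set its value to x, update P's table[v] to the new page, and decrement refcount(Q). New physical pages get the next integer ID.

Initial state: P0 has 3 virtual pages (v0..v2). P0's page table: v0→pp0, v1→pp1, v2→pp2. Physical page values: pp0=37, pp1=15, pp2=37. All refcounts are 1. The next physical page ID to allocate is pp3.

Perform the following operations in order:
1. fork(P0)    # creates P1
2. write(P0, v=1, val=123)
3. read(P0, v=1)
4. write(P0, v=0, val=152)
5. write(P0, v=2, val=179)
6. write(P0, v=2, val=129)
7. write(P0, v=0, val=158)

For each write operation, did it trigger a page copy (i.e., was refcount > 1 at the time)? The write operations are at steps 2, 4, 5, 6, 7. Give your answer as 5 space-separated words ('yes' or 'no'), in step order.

Op 1: fork(P0) -> P1. 3 ppages; refcounts: pp0:2 pp1:2 pp2:2
Op 2: write(P0, v1, 123). refcount(pp1)=2>1 -> COPY to pp3. 4 ppages; refcounts: pp0:2 pp1:1 pp2:2 pp3:1
Op 3: read(P0, v1) -> 123. No state change.
Op 4: write(P0, v0, 152). refcount(pp0)=2>1 -> COPY to pp4. 5 ppages; refcounts: pp0:1 pp1:1 pp2:2 pp3:1 pp4:1
Op 5: write(P0, v2, 179). refcount(pp2)=2>1 -> COPY to pp5. 6 ppages; refcounts: pp0:1 pp1:1 pp2:1 pp3:1 pp4:1 pp5:1
Op 6: write(P0, v2, 129). refcount(pp5)=1 -> write in place. 6 ppages; refcounts: pp0:1 pp1:1 pp2:1 pp3:1 pp4:1 pp5:1
Op 7: write(P0, v0, 158). refcount(pp4)=1 -> write in place. 6 ppages; refcounts: pp0:1 pp1:1 pp2:1 pp3:1 pp4:1 pp5:1

yes yes yes no no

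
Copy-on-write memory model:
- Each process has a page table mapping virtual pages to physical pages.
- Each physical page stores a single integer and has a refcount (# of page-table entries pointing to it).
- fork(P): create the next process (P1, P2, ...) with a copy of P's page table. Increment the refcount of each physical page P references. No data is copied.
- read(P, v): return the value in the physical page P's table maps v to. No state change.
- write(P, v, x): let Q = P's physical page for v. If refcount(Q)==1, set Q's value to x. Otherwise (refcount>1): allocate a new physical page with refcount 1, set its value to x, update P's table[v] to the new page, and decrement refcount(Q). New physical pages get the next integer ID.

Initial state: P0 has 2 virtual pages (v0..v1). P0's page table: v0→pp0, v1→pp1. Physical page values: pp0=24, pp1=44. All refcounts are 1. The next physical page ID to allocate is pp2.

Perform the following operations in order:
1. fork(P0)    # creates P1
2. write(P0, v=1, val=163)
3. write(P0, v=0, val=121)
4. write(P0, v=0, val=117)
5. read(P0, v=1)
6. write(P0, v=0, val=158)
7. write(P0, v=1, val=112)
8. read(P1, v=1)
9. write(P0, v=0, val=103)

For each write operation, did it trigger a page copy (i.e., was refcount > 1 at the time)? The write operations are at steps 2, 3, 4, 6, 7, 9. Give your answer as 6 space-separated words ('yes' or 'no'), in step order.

Op 1: fork(P0) -> P1. 2 ppages; refcounts: pp0:2 pp1:2
Op 2: write(P0, v1, 163). refcount(pp1)=2>1 -> COPY to pp2. 3 ppages; refcounts: pp0:2 pp1:1 pp2:1
Op 3: write(P0, v0, 121). refcount(pp0)=2>1 -> COPY to pp3. 4 ppages; refcounts: pp0:1 pp1:1 pp2:1 pp3:1
Op 4: write(P0, v0, 117). refcount(pp3)=1 -> write in place. 4 ppages; refcounts: pp0:1 pp1:1 pp2:1 pp3:1
Op 5: read(P0, v1) -> 163. No state change.
Op 6: write(P0, v0, 158). refcount(pp3)=1 -> write in place. 4 ppages; refcounts: pp0:1 pp1:1 pp2:1 pp3:1
Op 7: write(P0, v1, 112). refcount(pp2)=1 -> write in place. 4 ppages; refcounts: pp0:1 pp1:1 pp2:1 pp3:1
Op 8: read(P1, v1) -> 44. No state change.
Op 9: write(P0, v0, 103). refcount(pp3)=1 -> write in place. 4 ppages; refcounts: pp0:1 pp1:1 pp2:1 pp3:1

yes yes no no no no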